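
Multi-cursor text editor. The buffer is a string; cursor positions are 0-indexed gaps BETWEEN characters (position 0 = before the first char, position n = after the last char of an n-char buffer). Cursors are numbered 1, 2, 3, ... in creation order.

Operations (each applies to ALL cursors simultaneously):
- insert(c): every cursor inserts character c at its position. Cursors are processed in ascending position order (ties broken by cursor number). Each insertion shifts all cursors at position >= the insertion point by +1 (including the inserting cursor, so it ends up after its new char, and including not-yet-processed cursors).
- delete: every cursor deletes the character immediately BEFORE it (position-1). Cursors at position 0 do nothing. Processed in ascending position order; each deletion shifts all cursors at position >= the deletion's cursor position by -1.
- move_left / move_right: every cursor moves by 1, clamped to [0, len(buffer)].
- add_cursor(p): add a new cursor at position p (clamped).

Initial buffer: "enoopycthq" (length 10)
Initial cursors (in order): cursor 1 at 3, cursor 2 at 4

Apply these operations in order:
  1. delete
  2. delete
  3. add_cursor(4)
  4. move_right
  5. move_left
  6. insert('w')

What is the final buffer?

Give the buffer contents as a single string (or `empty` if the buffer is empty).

Answer: wwpyctwhq

Derivation:
After op 1 (delete): buffer="enpycthq" (len 8), cursors c1@2 c2@2, authorship ........
After op 2 (delete): buffer="pycthq" (len 6), cursors c1@0 c2@0, authorship ......
After op 3 (add_cursor(4)): buffer="pycthq" (len 6), cursors c1@0 c2@0 c3@4, authorship ......
After op 4 (move_right): buffer="pycthq" (len 6), cursors c1@1 c2@1 c3@5, authorship ......
After op 5 (move_left): buffer="pycthq" (len 6), cursors c1@0 c2@0 c3@4, authorship ......
After op 6 (insert('w')): buffer="wwpyctwhq" (len 9), cursors c1@2 c2@2 c3@7, authorship 12....3..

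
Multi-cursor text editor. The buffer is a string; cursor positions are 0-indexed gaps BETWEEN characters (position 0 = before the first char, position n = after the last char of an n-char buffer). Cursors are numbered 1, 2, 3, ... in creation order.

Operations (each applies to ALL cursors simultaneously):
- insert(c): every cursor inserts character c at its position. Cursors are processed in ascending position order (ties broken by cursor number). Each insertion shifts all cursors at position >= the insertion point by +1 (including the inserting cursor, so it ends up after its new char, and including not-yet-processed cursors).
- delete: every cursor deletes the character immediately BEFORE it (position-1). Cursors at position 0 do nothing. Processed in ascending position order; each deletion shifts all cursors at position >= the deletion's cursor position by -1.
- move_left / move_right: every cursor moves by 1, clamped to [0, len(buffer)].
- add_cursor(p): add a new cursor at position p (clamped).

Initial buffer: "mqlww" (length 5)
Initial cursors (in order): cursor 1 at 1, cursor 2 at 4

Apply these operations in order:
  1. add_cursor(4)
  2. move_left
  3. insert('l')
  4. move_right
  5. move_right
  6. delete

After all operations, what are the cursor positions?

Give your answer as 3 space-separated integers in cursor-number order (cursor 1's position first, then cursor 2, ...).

Answer: 2 5 5

Derivation:
After op 1 (add_cursor(4)): buffer="mqlww" (len 5), cursors c1@1 c2@4 c3@4, authorship .....
After op 2 (move_left): buffer="mqlww" (len 5), cursors c1@0 c2@3 c3@3, authorship .....
After op 3 (insert('l')): buffer="lmqlllww" (len 8), cursors c1@1 c2@6 c3@6, authorship 1...23..
After op 4 (move_right): buffer="lmqlllww" (len 8), cursors c1@2 c2@7 c3@7, authorship 1...23..
After op 5 (move_right): buffer="lmqlllww" (len 8), cursors c1@3 c2@8 c3@8, authorship 1...23..
After op 6 (delete): buffer="lmlll" (len 5), cursors c1@2 c2@5 c3@5, authorship 1..23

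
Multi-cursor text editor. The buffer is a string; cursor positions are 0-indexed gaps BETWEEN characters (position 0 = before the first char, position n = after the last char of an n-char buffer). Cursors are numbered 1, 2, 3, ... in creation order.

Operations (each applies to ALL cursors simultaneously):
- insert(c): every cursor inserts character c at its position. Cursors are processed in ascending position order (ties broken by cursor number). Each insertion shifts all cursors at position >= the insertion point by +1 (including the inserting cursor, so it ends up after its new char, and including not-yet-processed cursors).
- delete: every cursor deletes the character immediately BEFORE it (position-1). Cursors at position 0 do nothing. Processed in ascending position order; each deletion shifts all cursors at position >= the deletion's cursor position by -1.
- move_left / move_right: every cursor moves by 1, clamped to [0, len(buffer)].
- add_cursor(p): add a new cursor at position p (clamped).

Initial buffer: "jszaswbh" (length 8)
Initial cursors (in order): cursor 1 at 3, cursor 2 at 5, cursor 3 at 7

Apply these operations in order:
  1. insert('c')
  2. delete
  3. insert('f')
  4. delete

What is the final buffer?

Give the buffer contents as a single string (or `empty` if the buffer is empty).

After op 1 (insert('c')): buffer="jszcascwbch" (len 11), cursors c1@4 c2@7 c3@10, authorship ...1..2..3.
After op 2 (delete): buffer="jszaswbh" (len 8), cursors c1@3 c2@5 c3@7, authorship ........
After op 3 (insert('f')): buffer="jszfasfwbfh" (len 11), cursors c1@4 c2@7 c3@10, authorship ...1..2..3.
After op 4 (delete): buffer="jszaswbh" (len 8), cursors c1@3 c2@5 c3@7, authorship ........

Answer: jszaswbh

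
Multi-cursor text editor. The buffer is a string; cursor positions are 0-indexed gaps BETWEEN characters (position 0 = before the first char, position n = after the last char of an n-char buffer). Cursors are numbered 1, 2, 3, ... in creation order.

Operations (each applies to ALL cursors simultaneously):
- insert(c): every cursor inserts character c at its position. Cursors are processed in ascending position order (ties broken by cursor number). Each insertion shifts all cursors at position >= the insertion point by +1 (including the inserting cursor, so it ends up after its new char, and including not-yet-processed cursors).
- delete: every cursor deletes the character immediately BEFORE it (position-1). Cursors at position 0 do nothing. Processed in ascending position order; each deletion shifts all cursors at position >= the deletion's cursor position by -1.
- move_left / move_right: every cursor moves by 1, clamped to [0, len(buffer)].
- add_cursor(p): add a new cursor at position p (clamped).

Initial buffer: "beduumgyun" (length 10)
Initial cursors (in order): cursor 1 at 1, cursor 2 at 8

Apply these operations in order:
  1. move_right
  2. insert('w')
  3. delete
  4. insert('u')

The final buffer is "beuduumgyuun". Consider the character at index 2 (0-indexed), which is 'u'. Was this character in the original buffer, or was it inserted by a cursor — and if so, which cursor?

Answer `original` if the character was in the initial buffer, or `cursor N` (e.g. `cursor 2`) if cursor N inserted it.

Answer: cursor 1

Derivation:
After op 1 (move_right): buffer="beduumgyun" (len 10), cursors c1@2 c2@9, authorship ..........
After op 2 (insert('w')): buffer="bewduumgyuwn" (len 12), cursors c1@3 c2@11, authorship ..1.......2.
After op 3 (delete): buffer="beduumgyun" (len 10), cursors c1@2 c2@9, authorship ..........
After op 4 (insert('u')): buffer="beuduumgyuun" (len 12), cursors c1@3 c2@11, authorship ..1.......2.
Authorship (.=original, N=cursor N): . . 1 . . . . . . . 2 .
Index 2: author = 1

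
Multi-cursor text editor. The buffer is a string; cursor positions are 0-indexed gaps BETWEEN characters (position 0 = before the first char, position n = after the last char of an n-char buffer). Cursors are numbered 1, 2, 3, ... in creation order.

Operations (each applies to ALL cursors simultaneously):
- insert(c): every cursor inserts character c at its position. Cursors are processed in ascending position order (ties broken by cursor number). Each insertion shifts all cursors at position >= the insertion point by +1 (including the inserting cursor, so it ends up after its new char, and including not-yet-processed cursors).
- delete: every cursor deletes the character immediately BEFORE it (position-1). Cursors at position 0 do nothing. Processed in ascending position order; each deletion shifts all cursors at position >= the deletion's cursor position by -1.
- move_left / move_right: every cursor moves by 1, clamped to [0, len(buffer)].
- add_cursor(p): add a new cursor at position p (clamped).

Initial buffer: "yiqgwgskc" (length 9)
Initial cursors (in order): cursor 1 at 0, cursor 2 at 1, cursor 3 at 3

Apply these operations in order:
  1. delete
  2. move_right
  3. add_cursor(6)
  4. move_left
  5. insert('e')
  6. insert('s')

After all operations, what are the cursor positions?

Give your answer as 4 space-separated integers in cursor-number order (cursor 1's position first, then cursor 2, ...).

Answer: 4 4 7 13

Derivation:
After op 1 (delete): buffer="igwgskc" (len 7), cursors c1@0 c2@0 c3@1, authorship .......
After op 2 (move_right): buffer="igwgskc" (len 7), cursors c1@1 c2@1 c3@2, authorship .......
After op 3 (add_cursor(6)): buffer="igwgskc" (len 7), cursors c1@1 c2@1 c3@2 c4@6, authorship .......
After op 4 (move_left): buffer="igwgskc" (len 7), cursors c1@0 c2@0 c3@1 c4@5, authorship .......
After op 5 (insert('e')): buffer="eeiegwgsekc" (len 11), cursors c1@2 c2@2 c3@4 c4@9, authorship 12.3....4..
After op 6 (insert('s')): buffer="eessiesgwgseskc" (len 15), cursors c1@4 c2@4 c3@7 c4@13, authorship 1212.33....44..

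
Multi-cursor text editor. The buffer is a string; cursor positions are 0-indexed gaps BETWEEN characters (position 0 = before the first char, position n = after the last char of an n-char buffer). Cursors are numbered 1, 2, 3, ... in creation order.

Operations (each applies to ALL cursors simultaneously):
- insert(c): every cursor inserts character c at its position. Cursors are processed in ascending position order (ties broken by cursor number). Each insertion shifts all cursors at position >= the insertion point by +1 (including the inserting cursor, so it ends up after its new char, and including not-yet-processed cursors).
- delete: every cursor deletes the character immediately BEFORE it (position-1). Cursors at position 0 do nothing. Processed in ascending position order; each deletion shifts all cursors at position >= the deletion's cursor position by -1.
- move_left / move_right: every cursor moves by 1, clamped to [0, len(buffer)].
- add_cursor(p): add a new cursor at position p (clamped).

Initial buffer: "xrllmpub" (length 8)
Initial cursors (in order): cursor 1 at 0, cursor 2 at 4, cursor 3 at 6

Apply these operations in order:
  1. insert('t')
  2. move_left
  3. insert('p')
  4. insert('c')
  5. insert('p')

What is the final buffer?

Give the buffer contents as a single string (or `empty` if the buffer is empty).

After op 1 (insert('t')): buffer="txrlltmptub" (len 11), cursors c1@1 c2@6 c3@9, authorship 1....2..3..
After op 2 (move_left): buffer="txrlltmptub" (len 11), cursors c1@0 c2@5 c3@8, authorship 1....2..3..
After op 3 (insert('p')): buffer="ptxrllptmpptub" (len 14), cursors c1@1 c2@7 c3@11, authorship 11....22..33..
After op 4 (insert('c')): buffer="pctxrllpctmppctub" (len 17), cursors c1@2 c2@9 c3@14, authorship 111....222..333..
After op 5 (insert('p')): buffer="pcptxrllpcptmppcptub" (len 20), cursors c1@3 c2@11 c3@17, authorship 1111....2222..3333..

Answer: pcptxrllpcptmppcptub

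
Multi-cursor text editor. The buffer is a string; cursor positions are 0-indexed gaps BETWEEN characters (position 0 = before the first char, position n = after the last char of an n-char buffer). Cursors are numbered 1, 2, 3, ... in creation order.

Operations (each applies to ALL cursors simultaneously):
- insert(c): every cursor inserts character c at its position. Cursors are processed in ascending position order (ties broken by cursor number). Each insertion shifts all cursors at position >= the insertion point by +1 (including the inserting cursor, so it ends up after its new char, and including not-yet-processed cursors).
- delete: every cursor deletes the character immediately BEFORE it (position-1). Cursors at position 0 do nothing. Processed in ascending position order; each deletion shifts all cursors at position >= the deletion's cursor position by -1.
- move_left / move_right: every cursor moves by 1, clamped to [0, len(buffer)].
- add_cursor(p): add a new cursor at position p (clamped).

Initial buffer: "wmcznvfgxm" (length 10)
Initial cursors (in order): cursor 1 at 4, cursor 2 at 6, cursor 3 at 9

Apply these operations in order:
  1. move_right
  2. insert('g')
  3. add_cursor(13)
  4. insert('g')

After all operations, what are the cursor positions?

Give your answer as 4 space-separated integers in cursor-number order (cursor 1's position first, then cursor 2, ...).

Answer: 7 11 17 17

Derivation:
After op 1 (move_right): buffer="wmcznvfgxm" (len 10), cursors c1@5 c2@7 c3@10, authorship ..........
After op 2 (insert('g')): buffer="wmczngvfggxmg" (len 13), cursors c1@6 c2@9 c3@13, authorship .....1..2...3
After op 3 (add_cursor(13)): buffer="wmczngvfggxmg" (len 13), cursors c1@6 c2@9 c3@13 c4@13, authorship .....1..2...3
After op 4 (insert('g')): buffer="wmcznggvfgggxmggg" (len 17), cursors c1@7 c2@11 c3@17 c4@17, authorship .....11..22...334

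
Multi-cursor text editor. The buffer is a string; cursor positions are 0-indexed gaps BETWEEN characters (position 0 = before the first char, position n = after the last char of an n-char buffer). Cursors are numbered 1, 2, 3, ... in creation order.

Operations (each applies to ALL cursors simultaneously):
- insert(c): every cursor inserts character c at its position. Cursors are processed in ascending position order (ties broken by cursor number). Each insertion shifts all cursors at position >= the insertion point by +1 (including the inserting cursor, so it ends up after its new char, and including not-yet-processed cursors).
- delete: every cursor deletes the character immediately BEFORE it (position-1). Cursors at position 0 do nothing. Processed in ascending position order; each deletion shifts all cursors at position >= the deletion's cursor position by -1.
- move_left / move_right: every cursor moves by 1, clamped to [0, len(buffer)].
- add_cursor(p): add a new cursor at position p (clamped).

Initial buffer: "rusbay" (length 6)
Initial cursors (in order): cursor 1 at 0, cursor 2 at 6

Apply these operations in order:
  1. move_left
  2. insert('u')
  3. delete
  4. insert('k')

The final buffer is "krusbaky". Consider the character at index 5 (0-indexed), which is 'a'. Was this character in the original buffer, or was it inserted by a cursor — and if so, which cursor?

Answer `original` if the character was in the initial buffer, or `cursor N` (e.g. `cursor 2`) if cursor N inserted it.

Answer: original

Derivation:
After op 1 (move_left): buffer="rusbay" (len 6), cursors c1@0 c2@5, authorship ......
After op 2 (insert('u')): buffer="urusbauy" (len 8), cursors c1@1 c2@7, authorship 1.....2.
After op 3 (delete): buffer="rusbay" (len 6), cursors c1@0 c2@5, authorship ......
After op 4 (insert('k')): buffer="krusbaky" (len 8), cursors c1@1 c2@7, authorship 1.....2.
Authorship (.=original, N=cursor N): 1 . . . . . 2 .
Index 5: author = original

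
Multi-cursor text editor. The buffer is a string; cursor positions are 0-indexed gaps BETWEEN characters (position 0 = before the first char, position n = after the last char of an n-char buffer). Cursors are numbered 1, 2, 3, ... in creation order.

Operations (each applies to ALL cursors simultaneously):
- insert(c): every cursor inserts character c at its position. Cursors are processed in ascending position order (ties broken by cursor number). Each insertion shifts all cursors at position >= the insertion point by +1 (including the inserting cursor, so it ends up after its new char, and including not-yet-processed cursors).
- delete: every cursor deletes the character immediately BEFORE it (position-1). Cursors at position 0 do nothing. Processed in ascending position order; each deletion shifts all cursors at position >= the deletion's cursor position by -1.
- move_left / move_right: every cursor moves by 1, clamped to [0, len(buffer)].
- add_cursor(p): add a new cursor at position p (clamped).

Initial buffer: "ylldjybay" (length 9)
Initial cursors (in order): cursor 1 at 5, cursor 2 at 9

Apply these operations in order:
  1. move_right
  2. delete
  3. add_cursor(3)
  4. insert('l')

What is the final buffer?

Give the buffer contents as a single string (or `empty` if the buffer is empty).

After op 1 (move_right): buffer="ylldjybay" (len 9), cursors c1@6 c2@9, authorship .........
After op 2 (delete): buffer="ylldjba" (len 7), cursors c1@5 c2@7, authorship .......
After op 3 (add_cursor(3)): buffer="ylldjba" (len 7), cursors c3@3 c1@5 c2@7, authorship .......
After op 4 (insert('l')): buffer="yllldjlbal" (len 10), cursors c3@4 c1@7 c2@10, authorship ...3..1..2

Answer: yllldjlbal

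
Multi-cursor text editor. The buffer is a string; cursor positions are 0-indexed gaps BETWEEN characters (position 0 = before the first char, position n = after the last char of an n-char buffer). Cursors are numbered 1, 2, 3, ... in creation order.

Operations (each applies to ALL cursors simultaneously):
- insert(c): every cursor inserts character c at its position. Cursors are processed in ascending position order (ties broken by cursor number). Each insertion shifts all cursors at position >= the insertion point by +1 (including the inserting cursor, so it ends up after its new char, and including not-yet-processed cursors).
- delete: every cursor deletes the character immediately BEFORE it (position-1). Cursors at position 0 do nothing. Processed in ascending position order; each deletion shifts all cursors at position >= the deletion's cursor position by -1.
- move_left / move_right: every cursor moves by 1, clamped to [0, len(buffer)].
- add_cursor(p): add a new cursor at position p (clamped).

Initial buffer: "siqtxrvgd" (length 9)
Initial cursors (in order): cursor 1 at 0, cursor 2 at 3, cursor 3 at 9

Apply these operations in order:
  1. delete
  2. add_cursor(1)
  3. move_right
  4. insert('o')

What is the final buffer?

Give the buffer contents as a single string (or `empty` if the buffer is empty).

Answer: soiotoxrvgo

Derivation:
After op 1 (delete): buffer="sitxrvg" (len 7), cursors c1@0 c2@2 c3@7, authorship .......
After op 2 (add_cursor(1)): buffer="sitxrvg" (len 7), cursors c1@0 c4@1 c2@2 c3@7, authorship .......
After op 3 (move_right): buffer="sitxrvg" (len 7), cursors c1@1 c4@2 c2@3 c3@7, authorship .......
After op 4 (insert('o')): buffer="soiotoxrvgo" (len 11), cursors c1@2 c4@4 c2@6 c3@11, authorship .1.4.2....3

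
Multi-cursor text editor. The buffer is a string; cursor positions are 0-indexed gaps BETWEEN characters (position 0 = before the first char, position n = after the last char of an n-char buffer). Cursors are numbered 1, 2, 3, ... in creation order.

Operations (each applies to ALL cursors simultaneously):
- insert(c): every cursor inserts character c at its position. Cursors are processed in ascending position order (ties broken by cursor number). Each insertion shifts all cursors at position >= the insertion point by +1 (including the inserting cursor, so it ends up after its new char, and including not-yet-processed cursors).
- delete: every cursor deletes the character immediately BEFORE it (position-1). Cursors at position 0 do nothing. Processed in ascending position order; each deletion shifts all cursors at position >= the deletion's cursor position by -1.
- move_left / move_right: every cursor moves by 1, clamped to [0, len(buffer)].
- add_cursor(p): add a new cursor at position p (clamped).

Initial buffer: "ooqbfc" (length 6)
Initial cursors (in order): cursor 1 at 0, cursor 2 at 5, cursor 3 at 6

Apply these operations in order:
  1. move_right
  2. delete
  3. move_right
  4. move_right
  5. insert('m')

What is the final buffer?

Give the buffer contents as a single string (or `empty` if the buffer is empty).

Answer: oqmbmm

Derivation:
After op 1 (move_right): buffer="ooqbfc" (len 6), cursors c1@1 c2@6 c3@6, authorship ......
After op 2 (delete): buffer="oqb" (len 3), cursors c1@0 c2@3 c3@3, authorship ...
After op 3 (move_right): buffer="oqb" (len 3), cursors c1@1 c2@3 c3@3, authorship ...
After op 4 (move_right): buffer="oqb" (len 3), cursors c1@2 c2@3 c3@3, authorship ...
After op 5 (insert('m')): buffer="oqmbmm" (len 6), cursors c1@3 c2@6 c3@6, authorship ..1.23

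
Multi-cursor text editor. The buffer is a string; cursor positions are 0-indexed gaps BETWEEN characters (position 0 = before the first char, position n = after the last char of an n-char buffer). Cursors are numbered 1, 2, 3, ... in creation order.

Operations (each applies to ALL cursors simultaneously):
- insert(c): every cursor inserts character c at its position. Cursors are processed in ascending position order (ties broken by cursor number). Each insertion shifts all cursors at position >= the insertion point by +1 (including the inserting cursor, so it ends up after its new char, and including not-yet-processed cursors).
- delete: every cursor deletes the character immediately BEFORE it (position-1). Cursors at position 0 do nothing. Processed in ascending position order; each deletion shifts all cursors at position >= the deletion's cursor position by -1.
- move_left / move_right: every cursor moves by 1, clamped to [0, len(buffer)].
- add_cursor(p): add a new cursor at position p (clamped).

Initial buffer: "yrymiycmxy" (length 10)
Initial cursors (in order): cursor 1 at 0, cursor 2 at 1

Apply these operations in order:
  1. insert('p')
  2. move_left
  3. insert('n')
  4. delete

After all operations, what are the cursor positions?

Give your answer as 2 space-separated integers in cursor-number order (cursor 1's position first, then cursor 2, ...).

Answer: 0 2

Derivation:
After op 1 (insert('p')): buffer="pyprymiycmxy" (len 12), cursors c1@1 c2@3, authorship 1.2.........
After op 2 (move_left): buffer="pyprymiycmxy" (len 12), cursors c1@0 c2@2, authorship 1.2.........
After op 3 (insert('n')): buffer="npynprymiycmxy" (len 14), cursors c1@1 c2@4, authorship 11.22.........
After op 4 (delete): buffer="pyprymiycmxy" (len 12), cursors c1@0 c2@2, authorship 1.2.........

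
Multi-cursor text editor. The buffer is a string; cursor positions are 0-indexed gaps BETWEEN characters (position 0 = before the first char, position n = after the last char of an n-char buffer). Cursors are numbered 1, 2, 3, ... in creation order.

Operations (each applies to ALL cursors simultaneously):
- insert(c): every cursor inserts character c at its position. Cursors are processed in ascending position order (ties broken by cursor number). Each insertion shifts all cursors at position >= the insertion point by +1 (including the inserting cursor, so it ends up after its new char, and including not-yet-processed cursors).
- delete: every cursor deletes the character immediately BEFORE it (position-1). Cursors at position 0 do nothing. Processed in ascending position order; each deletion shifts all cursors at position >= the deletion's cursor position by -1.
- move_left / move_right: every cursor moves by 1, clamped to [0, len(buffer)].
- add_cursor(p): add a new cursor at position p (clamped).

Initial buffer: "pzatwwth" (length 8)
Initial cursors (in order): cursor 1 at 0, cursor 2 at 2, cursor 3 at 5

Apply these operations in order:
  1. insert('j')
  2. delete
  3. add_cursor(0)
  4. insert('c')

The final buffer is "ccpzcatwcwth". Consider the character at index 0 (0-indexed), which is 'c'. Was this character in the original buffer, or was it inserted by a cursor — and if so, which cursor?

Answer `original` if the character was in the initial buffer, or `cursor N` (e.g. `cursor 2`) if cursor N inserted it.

Answer: cursor 1

Derivation:
After op 1 (insert('j')): buffer="jpzjatwjwth" (len 11), cursors c1@1 c2@4 c3@8, authorship 1..2...3...
After op 2 (delete): buffer="pzatwwth" (len 8), cursors c1@0 c2@2 c3@5, authorship ........
After op 3 (add_cursor(0)): buffer="pzatwwth" (len 8), cursors c1@0 c4@0 c2@2 c3@5, authorship ........
After op 4 (insert('c')): buffer="ccpzcatwcwth" (len 12), cursors c1@2 c4@2 c2@5 c3@9, authorship 14..2...3...
Authorship (.=original, N=cursor N): 1 4 . . 2 . . . 3 . . .
Index 0: author = 1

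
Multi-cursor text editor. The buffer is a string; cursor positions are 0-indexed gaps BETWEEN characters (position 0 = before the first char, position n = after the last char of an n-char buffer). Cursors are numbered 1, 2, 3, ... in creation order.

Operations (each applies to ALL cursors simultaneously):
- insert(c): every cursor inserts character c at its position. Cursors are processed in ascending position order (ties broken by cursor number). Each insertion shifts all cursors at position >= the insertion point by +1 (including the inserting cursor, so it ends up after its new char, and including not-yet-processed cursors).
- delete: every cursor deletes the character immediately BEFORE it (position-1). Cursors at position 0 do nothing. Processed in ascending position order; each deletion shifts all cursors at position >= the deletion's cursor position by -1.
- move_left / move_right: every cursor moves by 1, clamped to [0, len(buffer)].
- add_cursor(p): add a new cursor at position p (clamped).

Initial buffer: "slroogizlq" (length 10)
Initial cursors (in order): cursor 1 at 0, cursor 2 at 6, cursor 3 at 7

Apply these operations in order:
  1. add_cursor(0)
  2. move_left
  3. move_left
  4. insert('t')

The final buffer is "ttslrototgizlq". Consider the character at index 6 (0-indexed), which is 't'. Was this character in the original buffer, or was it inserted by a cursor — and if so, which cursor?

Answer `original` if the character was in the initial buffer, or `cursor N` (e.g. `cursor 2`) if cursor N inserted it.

Answer: cursor 2

Derivation:
After op 1 (add_cursor(0)): buffer="slroogizlq" (len 10), cursors c1@0 c4@0 c2@6 c3@7, authorship ..........
After op 2 (move_left): buffer="slroogizlq" (len 10), cursors c1@0 c4@0 c2@5 c3@6, authorship ..........
After op 3 (move_left): buffer="slroogizlq" (len 10), cursors c1@0 c4@0 c2@4 c3@5, authorship ..........
After op 4 (insert('t')): buffer="ttslrototgizlq" (len 14), cursors c1@2 c4@2 c2@7 c3@9, authorship 14....2.3.....
Authorship (.=original, N=cursor N): 1 4 . . . . 2 . 3 . . . . .
Index 6: author = 2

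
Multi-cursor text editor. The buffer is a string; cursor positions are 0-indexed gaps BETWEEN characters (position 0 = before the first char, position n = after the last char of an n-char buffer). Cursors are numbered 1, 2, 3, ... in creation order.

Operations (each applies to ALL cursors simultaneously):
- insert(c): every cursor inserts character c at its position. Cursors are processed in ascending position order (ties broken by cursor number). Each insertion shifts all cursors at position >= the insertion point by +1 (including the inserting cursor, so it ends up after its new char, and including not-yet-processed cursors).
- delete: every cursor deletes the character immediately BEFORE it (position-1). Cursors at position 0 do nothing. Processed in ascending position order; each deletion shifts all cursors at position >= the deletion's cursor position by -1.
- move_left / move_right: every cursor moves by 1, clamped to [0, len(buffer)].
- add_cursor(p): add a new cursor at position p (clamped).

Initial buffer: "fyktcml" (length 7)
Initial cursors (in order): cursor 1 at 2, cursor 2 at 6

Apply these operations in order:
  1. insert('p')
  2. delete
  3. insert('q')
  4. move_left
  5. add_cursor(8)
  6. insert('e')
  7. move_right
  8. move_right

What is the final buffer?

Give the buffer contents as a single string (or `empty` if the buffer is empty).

After op 1 (insert('p')): buffer="fypktcmpl" (len 9), cursors c1@3 c2@8, authorship ..1....2.
After op 2 (delete): buffer="fyktcml" (len 7), cursors c1@2 c2@6, authorship .......
After op 3 (insert('q')): buffer="fyqktcmql" (len 9), cursors c1@3 c2@8, authorship ..1....2.
After op 4 (move_left): buffer="fyqktcmql" (len 9), cursors c1@2 c2@7, authorship ..1....2.
After op 5 (add_cursor(8)): buffer="fyqktcmql" (len 9), cursors c1@2 c2@7 c3@8, authorship ..1....2.
After op 6 (insert('e')): buffer="fyeqktcmeqel" (len 12), cursors c1@3 c2@9 c3@11, authorship ..11....223.
After op 7 (move_right): buffer="fyeqktcmeqel" (len 12), cursors c1@4 c2@10 c3@12, authorship ..11....223.
After op 8 (move_right): buffer="fyeqktcmeqel" (len 12), cursors c1@5 c2@11 c3@12, authorship ..11....223.

Answer: fyeqktcmeqel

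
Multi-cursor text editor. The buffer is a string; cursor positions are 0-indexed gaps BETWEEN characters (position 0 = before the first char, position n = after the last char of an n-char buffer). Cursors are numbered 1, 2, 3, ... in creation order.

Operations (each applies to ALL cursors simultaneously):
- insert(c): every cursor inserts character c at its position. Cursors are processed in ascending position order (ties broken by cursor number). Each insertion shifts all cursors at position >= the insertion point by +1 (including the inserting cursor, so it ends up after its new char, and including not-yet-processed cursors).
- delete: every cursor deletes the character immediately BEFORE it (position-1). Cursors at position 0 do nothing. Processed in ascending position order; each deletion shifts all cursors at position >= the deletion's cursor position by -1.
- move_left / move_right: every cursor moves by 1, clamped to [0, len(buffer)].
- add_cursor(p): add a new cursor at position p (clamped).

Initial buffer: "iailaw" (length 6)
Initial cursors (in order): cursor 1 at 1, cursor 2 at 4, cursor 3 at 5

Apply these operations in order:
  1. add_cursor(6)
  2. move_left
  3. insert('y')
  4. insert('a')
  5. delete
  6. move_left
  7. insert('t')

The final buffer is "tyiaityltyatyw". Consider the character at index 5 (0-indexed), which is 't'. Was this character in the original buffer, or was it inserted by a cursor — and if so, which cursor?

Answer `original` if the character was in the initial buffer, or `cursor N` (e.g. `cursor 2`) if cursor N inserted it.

After op 1 (add_cursor(6)): buffer="iailaw" (len 6), cursors c1@1 c2@4 c3@5 c4@6, authorship ......
After op 2 (move_left): buffer="iailaw" (len 6), cursors c1@0 c2@3 c3@4 c4@5, authorship ......
After op 3 (insert('y')): buffer="yiaiylyayw" (len 10), cursors c1@1 c2@5 c3@7 c4@9, authorship 1...2.3.4.
After op 4 (insert('a')): buffer="yaiaiyalyaayaw" (len 14), cursors c1@2 c2@7 c3@10 c4@13, authorship 11...22.33.44.
After op 5 (delete): buffer="yiaiylyayw" (len 10), cursors c1@1 c2@5 c3@7 c4@9, authorship 1...2.3.4.
After op 6 (move_left): buffer="yiaiylyayw" (len 10), cursors c1@0 c2@4 c3@6 c4@8, authorship 1...2.3.4.
After op 7 (insert('t')): buffer="tyiaityltyatyw" (len 14), cursors c1@1 c2@6 c3@9 c4@12, authorship 11...22.33.44.
Authorship (.=original, N=cursor N): 1 1 . . . 2 2 . 3 3 . 4 4 .
Index 5: author = 2

Answer: cursor 2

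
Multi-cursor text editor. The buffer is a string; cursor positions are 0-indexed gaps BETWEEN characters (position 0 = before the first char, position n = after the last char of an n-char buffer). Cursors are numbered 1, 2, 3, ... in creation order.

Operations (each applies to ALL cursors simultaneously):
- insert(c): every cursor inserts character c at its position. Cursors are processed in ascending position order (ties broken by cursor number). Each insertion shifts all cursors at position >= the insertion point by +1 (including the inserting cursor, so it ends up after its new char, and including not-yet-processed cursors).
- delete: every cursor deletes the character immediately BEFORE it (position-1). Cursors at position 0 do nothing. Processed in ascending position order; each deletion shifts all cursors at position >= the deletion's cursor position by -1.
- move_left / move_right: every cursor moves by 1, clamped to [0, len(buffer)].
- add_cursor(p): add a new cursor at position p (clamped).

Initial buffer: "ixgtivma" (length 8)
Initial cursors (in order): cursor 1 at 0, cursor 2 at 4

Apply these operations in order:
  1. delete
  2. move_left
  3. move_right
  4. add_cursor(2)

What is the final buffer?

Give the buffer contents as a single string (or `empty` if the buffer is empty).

Answer: ixgivma

Derivation:
After op 1 (delete): buffer="ixgivma" (len 7), cursors c1@0 c2@3, authorship .......
After op 2 (move_left): buffer="ixgivma" (len 7), cursors c1@0 c2@2, authorship .......
After op 3 (move_right): buffer="ixgivma" (len 7), cursors c1@1 c2@3, authorship .......
After op 4 (add_cursor(2)): buffer="ixgivma" (len 7), cursors c1@1 c3@2 c2@3, authorship .......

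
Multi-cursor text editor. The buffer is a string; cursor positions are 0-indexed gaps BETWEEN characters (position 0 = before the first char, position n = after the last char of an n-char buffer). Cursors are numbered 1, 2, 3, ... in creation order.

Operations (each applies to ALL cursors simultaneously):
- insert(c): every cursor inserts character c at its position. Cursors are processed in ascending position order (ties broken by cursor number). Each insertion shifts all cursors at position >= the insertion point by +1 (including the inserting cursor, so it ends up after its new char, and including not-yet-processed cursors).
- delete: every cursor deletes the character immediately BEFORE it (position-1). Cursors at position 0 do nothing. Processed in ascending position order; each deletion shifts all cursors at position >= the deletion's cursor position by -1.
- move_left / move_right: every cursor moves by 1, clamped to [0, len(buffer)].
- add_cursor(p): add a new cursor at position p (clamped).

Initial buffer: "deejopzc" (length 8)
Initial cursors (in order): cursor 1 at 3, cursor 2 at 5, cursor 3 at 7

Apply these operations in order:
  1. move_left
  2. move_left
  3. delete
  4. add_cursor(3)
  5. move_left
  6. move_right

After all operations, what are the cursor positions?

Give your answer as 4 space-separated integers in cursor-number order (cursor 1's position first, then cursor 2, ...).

After op 1 (move_left): buffer="deejopzc" (len 8), cursors c1@2 c2@4 c3@6, authorship ........
After op 2 (move_left): buffer="deejopzc" (len 8), cursors c1@1 c2@3 c3@5, authorship ........
After op 3 (delete): buffer="ejpzc" (len 5), cursors c1@0 c2@1 c3@2, authorship .....
After op 4 (add_cursor(3)): buffer="ejpzc" (len 5), cursors c1@0 c2@1 c3@2 c4@3, authorship .....
After op 5 (move_left): buffer="ejpzc" (len 5), cursors c1@0 c2@0 c3@1 c4@2, authorship .....
After op 6 (move_right): buffer="ejpzc" (len 5), cursors c1@1 c2@1 c3@2 c4@3, authorship .....

Answer: 1 1 2 3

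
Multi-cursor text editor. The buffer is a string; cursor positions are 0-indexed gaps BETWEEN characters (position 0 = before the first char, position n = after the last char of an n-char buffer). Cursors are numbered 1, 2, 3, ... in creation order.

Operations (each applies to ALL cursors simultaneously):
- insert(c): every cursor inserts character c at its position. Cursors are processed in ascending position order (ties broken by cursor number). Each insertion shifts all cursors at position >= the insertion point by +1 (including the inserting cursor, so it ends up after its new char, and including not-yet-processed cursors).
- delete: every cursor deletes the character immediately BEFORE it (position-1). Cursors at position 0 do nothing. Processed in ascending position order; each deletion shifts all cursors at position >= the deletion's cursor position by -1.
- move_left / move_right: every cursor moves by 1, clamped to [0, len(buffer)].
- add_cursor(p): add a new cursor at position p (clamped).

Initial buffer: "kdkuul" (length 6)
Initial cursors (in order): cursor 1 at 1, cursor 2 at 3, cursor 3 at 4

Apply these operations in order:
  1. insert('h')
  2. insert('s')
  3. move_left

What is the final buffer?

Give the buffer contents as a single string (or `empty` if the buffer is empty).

After op 1 (insert('h')): buffer="khdkhuhul" (len 9), cursors c1@2 c2@5 c3@7, authorship .1..2.3..
After op 2 (insert('s')): buffer="khsdkhsuhsul" (len 12), cursors c1@3 c2@7 c3@10, authorship .11..22.33..
After op 3 (move_left): buffer="khsdkhsuhsul" (len 12), cursors c1@2 c2@6 c3@9, authorship .11..22.33..

Answer: khsdkhsuhsul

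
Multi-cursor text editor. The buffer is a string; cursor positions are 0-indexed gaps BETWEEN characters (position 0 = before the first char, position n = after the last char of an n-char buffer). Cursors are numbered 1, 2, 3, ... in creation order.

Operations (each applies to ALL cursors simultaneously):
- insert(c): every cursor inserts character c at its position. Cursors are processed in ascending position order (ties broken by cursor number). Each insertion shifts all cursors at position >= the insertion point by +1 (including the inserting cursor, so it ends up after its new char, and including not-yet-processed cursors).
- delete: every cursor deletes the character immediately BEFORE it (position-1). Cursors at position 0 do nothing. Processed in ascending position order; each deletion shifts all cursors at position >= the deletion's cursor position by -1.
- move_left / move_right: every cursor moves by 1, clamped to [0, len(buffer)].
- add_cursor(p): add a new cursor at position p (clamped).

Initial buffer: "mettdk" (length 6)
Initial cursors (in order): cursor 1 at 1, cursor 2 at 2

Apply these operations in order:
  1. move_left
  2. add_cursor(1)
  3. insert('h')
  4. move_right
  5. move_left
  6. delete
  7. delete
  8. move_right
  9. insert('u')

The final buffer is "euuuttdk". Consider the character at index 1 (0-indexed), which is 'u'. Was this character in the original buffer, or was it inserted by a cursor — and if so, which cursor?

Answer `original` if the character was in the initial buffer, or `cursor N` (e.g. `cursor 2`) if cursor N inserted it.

After op 1 (move_left): buffer="mettdk" (len 6), cursors c1@0 c2@1, authorship ......
After op 2 (add_cursor(1)): buffer="mettdk" (len 6), cursors c1@0 c2@1 c3@1, authorship ......
After op 3 (insert('h')): buffer="hmhhettdk" (len 9), cursors c1@1 c2@4 c3@4, authorship 1.23.....
After op 4 (move_right): buffer="hmhhettdk" (len 9), cursors c1@2 c2@5 c3@5, authorship 1.23.....
After op 5 (move_left): buffer="hmhhettdk" (len 9), cursors c1@1 c2@4 c3@4, authorship 1.23.....
After op 6 (delete): buffer="mettdk" (len 6), cursors c1@0 c2@1 c3@1, authorship ......
After op 7 (delete): buffer="ettdk" (len 5), cursors c1@0 c2@0 c3@0, authorship .....
After op 8 (move_right): buffer="ettdk" (len 5), cursors c1@1 c2@1 c3@1, authorship .....
After op 9 (insert('u')): buffer="euuuttdk" (len 8), cursors c1@4 c2@4 c3@4, authorship .123....
Authorship (.=original, N=cursor N): . 1 2 3 . . . .
Index 1: author = 1

Answer: cursor 1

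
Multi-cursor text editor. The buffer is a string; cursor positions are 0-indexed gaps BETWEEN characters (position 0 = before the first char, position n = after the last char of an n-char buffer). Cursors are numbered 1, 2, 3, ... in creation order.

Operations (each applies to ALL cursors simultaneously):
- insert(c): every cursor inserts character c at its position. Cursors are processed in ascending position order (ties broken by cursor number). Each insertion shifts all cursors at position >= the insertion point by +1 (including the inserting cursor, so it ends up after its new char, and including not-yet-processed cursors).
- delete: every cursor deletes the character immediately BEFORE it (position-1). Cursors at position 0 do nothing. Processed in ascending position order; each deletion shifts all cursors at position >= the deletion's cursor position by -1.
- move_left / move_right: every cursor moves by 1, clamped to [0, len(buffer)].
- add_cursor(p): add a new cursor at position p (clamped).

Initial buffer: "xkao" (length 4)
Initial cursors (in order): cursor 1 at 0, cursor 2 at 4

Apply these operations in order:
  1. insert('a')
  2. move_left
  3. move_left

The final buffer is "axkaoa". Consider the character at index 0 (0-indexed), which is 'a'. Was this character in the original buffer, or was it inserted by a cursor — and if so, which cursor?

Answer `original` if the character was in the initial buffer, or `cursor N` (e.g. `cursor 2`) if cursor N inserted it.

After op 1 (insert('a')): buffer="axkaoa" (len 6), cursors c1@1 c2@6, authorship 1....2
After op 2 (move_left): buffer="axkaoa" (len 6), cursors c1@0 c2@5, authorship 1....2
After op 3 (move_left): buffer="axkaoa" (len 6), cursors c1@0 c2@4, authorship 1....2
Authorship (.=original, N=cursor N): 1 . . . . 2
Index 0: author = 1

Answer: cursor 1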